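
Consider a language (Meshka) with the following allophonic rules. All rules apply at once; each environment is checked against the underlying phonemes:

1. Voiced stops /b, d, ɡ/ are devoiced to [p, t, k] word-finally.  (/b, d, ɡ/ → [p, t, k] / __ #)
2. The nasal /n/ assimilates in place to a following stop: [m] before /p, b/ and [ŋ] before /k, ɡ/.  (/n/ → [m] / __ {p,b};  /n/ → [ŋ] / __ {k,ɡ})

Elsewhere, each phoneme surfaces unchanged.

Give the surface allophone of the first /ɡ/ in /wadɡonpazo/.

/ɡ/ (between /d/ and /o/) is in the target of rule 1 but the environment (word-finally) is not met → [ɡ].

[ɡ]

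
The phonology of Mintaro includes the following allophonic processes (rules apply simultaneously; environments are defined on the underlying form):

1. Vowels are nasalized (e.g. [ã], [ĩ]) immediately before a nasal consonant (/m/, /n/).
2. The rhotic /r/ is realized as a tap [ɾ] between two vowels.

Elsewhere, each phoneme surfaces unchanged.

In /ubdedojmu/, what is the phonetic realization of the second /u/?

[u]

/u/ — word-final; rule 1 does not apply here → [u].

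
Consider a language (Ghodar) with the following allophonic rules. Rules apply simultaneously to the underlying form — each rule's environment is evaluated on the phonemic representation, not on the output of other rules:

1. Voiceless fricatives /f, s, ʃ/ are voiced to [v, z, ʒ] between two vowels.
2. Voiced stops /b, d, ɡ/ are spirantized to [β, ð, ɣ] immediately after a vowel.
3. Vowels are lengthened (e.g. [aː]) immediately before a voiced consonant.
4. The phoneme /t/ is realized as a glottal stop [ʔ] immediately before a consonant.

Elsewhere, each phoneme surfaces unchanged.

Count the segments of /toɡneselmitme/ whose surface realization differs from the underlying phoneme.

5

Segments that undergo a rule: /o/ → [oː] (rule 3); /ɡ/ → [ɣ] (rule 2); /s/ → [z] (rule 1); /e/ → [eː] (rule 3); /t/ → [ʔ] (rule 4).
All other segments surface unchanged.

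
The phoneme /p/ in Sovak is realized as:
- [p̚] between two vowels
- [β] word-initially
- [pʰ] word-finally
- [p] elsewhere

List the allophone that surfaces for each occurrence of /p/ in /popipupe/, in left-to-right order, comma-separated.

[β], [p̚], [p̚], [p̚]

Occurrence 1 (position 1): word-initially → [β].
Occurrence 2 (position 3): between two vowels → [p̚].
Occurrence 3 (position 5): between two vowels → [p̚].
Occurrence 4 (position 7): between two vowels → [p̚].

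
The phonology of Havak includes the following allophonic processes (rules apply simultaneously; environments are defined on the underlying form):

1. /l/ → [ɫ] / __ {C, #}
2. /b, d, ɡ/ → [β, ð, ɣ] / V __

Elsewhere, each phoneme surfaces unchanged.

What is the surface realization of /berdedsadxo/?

/b/ (word-initial) fails the environment for rule 2, so it stays [b].
/e/ (between /b/ and /r/) is unaffected → [e].
/r/ (between /e/ and /d/): no rule targets it → [r].
/d/ (between /r/ and /e/): rule 2 targets it, but not immediately after a vowel → unchanged [d].
/e/ (between /d/ and /d/): no rule targets it → [e].
/d/ — between /e/ and /s/, immediately after a vowel — surfaces as [ð] (rule 2).
/s/ — not in any rule's target class → [s].
/a/ (between /s/ and /d/): no rule targets it → [a].
/d/ meets the environment for rule 2 (immediately after a vowel) → [ð].
/x/ (between /d/ and /o/): no rule targets it → [x].
/o/ (word-final): no rule targets it → [o].

[berdeðsaðxo]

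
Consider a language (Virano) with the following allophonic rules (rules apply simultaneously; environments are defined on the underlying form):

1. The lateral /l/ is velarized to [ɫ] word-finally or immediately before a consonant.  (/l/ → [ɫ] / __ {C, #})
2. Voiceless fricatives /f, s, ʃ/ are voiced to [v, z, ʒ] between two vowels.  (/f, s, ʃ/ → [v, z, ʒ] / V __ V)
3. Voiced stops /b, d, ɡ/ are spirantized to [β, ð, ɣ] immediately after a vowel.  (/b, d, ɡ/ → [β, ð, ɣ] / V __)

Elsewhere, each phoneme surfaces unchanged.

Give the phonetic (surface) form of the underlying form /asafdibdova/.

[azafdiβdova]

/s/ (between /a/ and /a/) occurs between two vowels → [z] by rule 2.
/f/ — between /a/ and /d/; rule 2 does not apply here → [f].
/d/ (between /f/ and /i/) is in the target of rule 3 but the environment (immediately after a vowel) is not met → [d].
Rule 3 applies to /b/ (between /i/ and /d/: immediately after a vowel) → [β].
/d/ (between /b/ and /o/) fails the environment for rule 3, so it stays [d].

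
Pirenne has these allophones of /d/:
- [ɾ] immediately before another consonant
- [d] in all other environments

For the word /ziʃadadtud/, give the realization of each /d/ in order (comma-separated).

[d], [ɾ], [d]

Occurrence 1 (position 5): no conditioning environment matches → elsewhere allophone [d].
Occurrence 2 (position 7): immediately before another consonant → [ɾ].
Occurrence 3 (position 10): no conditioning environment matches → elsewhere allophone [d].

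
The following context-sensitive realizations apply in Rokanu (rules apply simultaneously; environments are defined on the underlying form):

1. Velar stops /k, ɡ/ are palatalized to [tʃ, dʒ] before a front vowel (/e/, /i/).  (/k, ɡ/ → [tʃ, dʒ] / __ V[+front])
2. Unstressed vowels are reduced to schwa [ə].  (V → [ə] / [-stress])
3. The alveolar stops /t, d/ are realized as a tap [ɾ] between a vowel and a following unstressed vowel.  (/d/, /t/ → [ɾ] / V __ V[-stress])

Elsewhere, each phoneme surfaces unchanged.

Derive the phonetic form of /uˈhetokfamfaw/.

[əˈheɾəkfəmfəw]

Rule 2 applies to /u/ (word-initial: in an unstressed syllable) → [ə].
/h/ stays [h].
/e/ — between /h/ and /t/; rule 2 does not apply here → [e].
/t/ (between /e/ and /o/) occurs between a vowel and a following unstressed vowel → [ɾ] by rule 3.
/o/ — between /t/ and /k/, in an unstressed syllable — surfaces as [ə] (rule 2).
/k/ — between /o/ and /f/; rule 1 does not apply here → [k].
/f/ stays [f].
/a/ — between /f/ and /m/, in an unstressed syllable — surfaces as [ə] (rule 2).
/m/ (between /a/ and /f/) is unaffected → [m].
/f/ (between /m/ and /a/): no rule targets it → [f].
/a/ meets the environment for rule 2 (in an unstressed syllable) → [ə].
/w/ stays [w].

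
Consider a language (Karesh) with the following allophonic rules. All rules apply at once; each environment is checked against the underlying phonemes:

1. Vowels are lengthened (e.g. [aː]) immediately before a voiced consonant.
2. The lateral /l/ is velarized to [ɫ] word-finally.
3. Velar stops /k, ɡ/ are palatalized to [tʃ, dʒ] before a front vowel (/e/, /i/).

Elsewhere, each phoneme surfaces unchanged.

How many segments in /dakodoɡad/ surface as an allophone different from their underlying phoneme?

Segments that undergo a rule: /o/ → [oː] (rule 1); /o/ → [oː] (rule 1); /a/ → [aː] (rule 1).
All other segments surface unchanged.

3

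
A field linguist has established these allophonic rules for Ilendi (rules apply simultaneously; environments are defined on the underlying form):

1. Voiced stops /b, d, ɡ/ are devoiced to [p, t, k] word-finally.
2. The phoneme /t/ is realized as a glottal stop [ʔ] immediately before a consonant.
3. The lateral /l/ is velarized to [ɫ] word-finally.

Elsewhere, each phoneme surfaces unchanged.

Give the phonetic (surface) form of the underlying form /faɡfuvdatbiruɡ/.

/f/ (word-initial): no rule targets it → [f].
/a/ (between /f/ and /ɡ/) is unaffected → [a].
/ɡ/ (between /a/ and /f/): rule 1 targets it, but not word-finally → unchanged [ɡ].
/f/ stays [f].
/u/ stays [u].
/v/ — not in any rule's target class → [v].
/d/ (between /v/ and /a/) is in the target of rule 1 but the environment (word-finally) is not met → [d].
/a/ — not in any rule's target class → [a].
Rule 2 applies to /t/ (between /a/ and /b/: immediately before a consonant) → [ʔ].
/b/ (between /t/ and /i/) is in the target of rule 1 but the environment (word-finally) is not met → [b].
/i/ stays [i].
/r/ stays [r].
/u/ stays [u].
/ɡ/ (word-final): word-finally, so rule 1 applies → [k].

[faɡfuvdaʔbiruk]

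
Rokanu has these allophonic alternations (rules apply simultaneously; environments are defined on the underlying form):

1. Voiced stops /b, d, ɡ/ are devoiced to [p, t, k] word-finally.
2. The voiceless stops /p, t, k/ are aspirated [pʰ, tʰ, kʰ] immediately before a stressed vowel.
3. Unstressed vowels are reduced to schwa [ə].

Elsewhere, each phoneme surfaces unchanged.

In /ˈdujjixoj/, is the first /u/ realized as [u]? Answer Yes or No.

/u/ — between /d/ and /j/; rule 3 does not apply here → [u].
The actual realization is [u], which matches [u].

Yes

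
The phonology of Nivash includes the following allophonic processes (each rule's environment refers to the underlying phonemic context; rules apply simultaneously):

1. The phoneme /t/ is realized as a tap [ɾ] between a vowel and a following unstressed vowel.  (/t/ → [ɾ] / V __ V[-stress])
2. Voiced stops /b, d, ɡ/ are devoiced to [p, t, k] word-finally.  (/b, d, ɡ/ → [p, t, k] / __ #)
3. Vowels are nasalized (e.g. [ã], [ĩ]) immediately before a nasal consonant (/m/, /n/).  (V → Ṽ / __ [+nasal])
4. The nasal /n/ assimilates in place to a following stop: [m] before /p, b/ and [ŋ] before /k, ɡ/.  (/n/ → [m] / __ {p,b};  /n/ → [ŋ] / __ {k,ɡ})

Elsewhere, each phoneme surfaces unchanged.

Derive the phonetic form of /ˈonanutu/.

/o/ — word-initial, before a nasal consonant — surfaces as [õ] (rule 3).
/n/ (between /o/ and /a/) fails the environment for rule 4, so it stays [n].
/a/ (between /n/ and /n/): before a nasal consonant, so rule 3 applies → [ã].
/n/ (between /a/ and /u/) fails the environment for rule 4, so it stays [n].
/u/ (between /n/ and /t/) is in the target of rule 3 but the environment (before a nasal consonant) is not met → [u].
Rule 1 applies to /t/ (between /u/ and /u/: between a vowel and a following unstressed vowel) → [ɾ].
/u/ (word-final) is in the target of rule 3 but the environment (before a nasal consonant) is not met → [u].

[ˈõnãnuɾu]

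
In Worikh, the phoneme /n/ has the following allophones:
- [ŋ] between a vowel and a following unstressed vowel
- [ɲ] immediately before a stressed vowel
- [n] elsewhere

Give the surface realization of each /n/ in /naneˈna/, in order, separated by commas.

[n], [ŋ], [ɲ]

Occurrence 1 (position 1): no conditioning environment matches → elsewhere allophone [n].
Occurrence 2 (position 3): between a vowel and a following unstressed vowel → [ŋ].
Occurrence 3 (position 5): immediately before a stressed vowel → [ɲ].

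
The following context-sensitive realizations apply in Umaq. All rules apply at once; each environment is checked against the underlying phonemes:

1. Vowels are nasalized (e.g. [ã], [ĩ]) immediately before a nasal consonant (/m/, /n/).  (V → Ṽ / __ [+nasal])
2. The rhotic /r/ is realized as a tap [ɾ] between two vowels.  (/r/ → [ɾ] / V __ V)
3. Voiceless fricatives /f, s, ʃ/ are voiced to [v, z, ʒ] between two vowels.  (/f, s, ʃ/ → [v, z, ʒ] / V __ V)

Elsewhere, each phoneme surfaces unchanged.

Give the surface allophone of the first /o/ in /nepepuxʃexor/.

/o/ (between /x/ and /r/) is in the target of rule 1 but the environment (before a nasal consonant) is not met → [o].

[o]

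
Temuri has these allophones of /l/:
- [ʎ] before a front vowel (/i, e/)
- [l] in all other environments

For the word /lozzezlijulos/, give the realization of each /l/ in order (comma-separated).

Occurrence 1 (position 1): no conditioning environment matches → elsewhere allophone [l].
Occurrence 2 (position 7): before a front vowel (/i, e/) → [ʎ].
Occurrence 3 (position 11): no conditioning environment matches → elsewhere allophone [l].

[l], [ʎ], [l]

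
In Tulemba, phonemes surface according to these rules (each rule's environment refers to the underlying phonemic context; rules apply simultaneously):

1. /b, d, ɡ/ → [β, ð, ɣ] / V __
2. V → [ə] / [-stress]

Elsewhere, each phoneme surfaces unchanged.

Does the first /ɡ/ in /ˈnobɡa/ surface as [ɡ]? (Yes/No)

Yes

/ɡ/ (between /b/ and /a/) fails the environment for rule 1, so it stays [ɡ].
The actual realization is [ɡ], which matches [ɡ].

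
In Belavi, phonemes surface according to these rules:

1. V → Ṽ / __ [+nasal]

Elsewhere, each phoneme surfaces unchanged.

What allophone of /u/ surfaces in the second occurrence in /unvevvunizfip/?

[ũ]

/u/ (between /v/ and /n/): before a nasal consonant, so rule 1 applies → [ũ].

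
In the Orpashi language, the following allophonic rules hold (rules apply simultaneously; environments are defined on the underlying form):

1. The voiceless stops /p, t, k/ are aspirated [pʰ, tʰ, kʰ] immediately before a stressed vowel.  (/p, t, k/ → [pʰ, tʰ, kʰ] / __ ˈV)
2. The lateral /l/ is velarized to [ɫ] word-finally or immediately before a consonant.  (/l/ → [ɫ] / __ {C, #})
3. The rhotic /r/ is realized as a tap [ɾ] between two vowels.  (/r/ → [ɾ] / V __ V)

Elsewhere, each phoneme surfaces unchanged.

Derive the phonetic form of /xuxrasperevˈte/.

/x/ — not in any rule's target class → [x].
/u/ (between /x/ and /x/) is unaffected → [u].
/x/ (between /u/ and /r/) is unaffected → [x].
/r/ (between /x/ and /a/) is in the target of rule 3 but the environment (between two vowels) is not met → [r].
/a/ (between /r/ and /s/) is unaffected → [a].
/s/ (between /a/ and /p/): no rule targets it → [s].
/p/ (between /s/ and /e/) fails the environment for rule 1, so it stays [p].
/e/ (between /p/ and /r/) is unaffected → [e].
/r/ (between /e/ and /e/) occurs between two vowels → [ɾ] by rule 3.
/e/ — not in any rule's target class → [e].
/v/ (between /e/ and /t/): no rule targets it → [v].
/t/ (between /v/ and /e/): immediately before a stressed vowel, so rule 1 applies → [tʰ].
/e/ (word-final): no rule targets it → [e].

[xuxraspeɾevˈtʰe]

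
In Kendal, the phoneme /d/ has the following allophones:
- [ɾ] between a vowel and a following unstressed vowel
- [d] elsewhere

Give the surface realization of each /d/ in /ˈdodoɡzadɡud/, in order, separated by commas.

Occurrence 1 (position 1): no conditioning environment matches → elsewhere allophone [d].
Occurrence 2 (position 3): between a vowel and a following unstressed vowel → [ɾ].
Occurrence 3 (position 8): no conditioning environment matches → elsewhere allophone [d].
Occurrence 4 (position 11): no conditioning environment matches → elsewhere allophone [d].

[d], [ɾ], [d], [d]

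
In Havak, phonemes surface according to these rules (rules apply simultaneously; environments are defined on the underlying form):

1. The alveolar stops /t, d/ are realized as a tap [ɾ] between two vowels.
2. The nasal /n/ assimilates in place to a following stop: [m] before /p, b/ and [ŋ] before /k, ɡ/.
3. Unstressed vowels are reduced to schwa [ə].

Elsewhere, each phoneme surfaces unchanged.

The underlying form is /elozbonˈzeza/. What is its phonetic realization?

[ələzbənˈzezə]

/e/ (word-initial) occurs in an unstressed syllable → [ə] by rule 3.
/l/ (between /e/ and /o/) is unaffected → [l].
/o/ meets the environment for rule 3 (in an unstressed syllable) → [ə].
/z/ (between /o/ and /b/): no rule targets it → [z].
/b/ (between /z/ and /o/) is unaffected → [b].
Rule 3 applies to /o/ (between /b/ and /n/: in an unstressed syllable) → [ə].
/n/ (between /o/ and /z/) is in the target of rule 2 but the environment (before a labial or velar stop) is not met → [n].
/z/ stays [z].
/e/ (between /z/ and /z/) fails the environment for rule 3, so it stays [e].
/z/ (between /e/ and /a/) is unaffected → [z].
Rule 3 applies to /a/ (word-final: in an unstressed syllable) → [ə].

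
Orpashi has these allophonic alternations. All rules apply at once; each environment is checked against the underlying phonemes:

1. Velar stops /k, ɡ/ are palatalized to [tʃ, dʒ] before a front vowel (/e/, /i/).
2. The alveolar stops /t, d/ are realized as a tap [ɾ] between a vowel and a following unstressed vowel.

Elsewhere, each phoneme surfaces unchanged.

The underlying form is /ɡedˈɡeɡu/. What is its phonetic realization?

[dʒedˈdʒeɡu]

/ɡ/ — word-initial, before a front vowel — surfaces as [dʒ] (rule 1).
/e/ stays [e].
/d/ (between /e/ and /ɡ/) is in the target of rule 2 but the environment (between a vowel and a following unstressed vowel) is not met → [d].
Rule 1 applies to /ɡ/ (between /d/ and /e/: before a front vowel) → [dʒ].
/e/ — not in any rule's target class → [e].
/ɡ/ — between /e/ and /u/; rule 1 does not apply here → [ɡ].
/u/ stays [u].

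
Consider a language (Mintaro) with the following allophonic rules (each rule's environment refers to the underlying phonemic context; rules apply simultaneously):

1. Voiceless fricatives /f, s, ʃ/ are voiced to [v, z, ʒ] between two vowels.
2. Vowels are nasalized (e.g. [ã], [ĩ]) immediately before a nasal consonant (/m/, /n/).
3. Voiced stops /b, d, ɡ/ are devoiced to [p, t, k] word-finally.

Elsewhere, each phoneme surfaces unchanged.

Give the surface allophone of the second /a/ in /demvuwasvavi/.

/a/ (between /v/ and /v/) fails the environment for rule 2, so it stays [a].

[a]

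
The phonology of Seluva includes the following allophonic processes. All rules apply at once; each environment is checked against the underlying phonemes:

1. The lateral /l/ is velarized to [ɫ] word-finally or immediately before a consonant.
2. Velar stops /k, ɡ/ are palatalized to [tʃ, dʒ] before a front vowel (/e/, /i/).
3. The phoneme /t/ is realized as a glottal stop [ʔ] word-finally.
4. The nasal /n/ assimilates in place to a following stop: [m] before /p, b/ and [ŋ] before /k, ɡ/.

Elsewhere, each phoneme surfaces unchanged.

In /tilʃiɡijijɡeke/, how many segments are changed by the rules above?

Segments that undergo a rule: /l/ → [ɫ] (rule 1); /ɡ/ → [dʒ] (rule 2); /ɡ/ → [dʒ] (rule 2); /k/ → [tʃ] (rule 2).
All other segments surface unchanged.

4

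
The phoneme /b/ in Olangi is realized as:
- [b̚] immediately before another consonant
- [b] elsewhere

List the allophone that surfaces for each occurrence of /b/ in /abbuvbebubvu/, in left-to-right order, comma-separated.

Occurrence 1 (position 2): immediately before another consonant → [b̚].
Occurrence 2 (position 3): no conditioning environment matches → elsewhere allophone [b].
Occurrence 3 (position 6): no conditioning environment matches → elsewhere allophone [b].
Occurrence 4 (position 8): no conditioning environment matches → elsewhere allophone [b].
Occurrence 5 (position 10): immediately before another consonant → [b̚].

[b̚], [b], [b], [b], [b̚]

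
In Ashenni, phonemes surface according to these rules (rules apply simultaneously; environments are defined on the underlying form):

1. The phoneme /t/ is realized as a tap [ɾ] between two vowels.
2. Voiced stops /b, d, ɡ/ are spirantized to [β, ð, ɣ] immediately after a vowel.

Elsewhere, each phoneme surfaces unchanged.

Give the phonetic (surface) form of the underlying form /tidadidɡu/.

/t/ (word-initial): rule 1 targets it, but not between two vowels → unchanged [t].
/i/ stays [i].
/d/ — between /i/ and /a/, immediately after a vowel — surfaces as [ð] (rule 2).
/a/ — not in any rule's target class → [a].
/d/ (between /a/ and /i/) occurs immediately after a vowel → [ð] by rule 2.
/i/ (between /d/ and /d/): no rule targets it → [i].
/d/ (between /i/ and /ɡ/) occurs immediately after a vowel → [ð] by rule 2.
/ɡ/ (between /d/ and /u/) is in the target of rule 2 but the environment (immediately after a vowel) is not met → [ɡ].
/u/ (word-final) is unaffected → [u].

[tiðaðiðɡu]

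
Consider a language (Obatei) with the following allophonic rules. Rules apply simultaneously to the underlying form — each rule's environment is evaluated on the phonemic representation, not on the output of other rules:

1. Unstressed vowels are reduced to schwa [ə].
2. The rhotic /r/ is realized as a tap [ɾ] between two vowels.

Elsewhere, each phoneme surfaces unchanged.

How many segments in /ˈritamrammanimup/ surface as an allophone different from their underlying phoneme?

Segments that undergo a rule: /a/ → [ə] (rule 1); /a/ → [ə] (rule 1); /a/ → [ə] (rule 1); /i/ → [ə] (rule 1); /u/ → [ə] (rule 1).
All other segments surface unchanged.

5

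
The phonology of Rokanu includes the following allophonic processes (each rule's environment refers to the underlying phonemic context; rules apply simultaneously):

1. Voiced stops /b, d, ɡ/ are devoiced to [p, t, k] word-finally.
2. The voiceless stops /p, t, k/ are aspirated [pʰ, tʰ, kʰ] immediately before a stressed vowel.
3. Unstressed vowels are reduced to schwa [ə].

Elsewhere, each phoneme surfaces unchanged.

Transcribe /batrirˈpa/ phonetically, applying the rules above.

[bətrərˈpʰa]

/b/ (word-initial): rule 1 targets it, but not word-finally → unchanged [b].
/a/ (between /b/ and /t/): in an unstressed syllable, so rule 3 applies → [ə].
/t/ (between /a/ and /r/) is in the target of rule 2 but the environment (immediately before a stressed vowel) is not met → [t].
/r/ — not in any rule's target class → [r].
/i/ meets the environment for rule 3 (in an unstressed syllable) → [ə].
/r/ (between /i/ and /p/) is unaffected → [r].
/p/ — between /r/ and /a/, immediately before a stressed vowel — surfaces as [pʰ] (rule 2).
/a/ (word-final): rule 3 targets it, but not in an unstressed syllable → unchanged [a].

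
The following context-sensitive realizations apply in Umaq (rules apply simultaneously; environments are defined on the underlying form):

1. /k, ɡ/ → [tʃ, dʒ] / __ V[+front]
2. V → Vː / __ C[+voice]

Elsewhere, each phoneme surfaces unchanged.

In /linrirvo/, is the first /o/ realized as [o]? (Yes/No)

/o/ (word-final) fails the environment for rule 2, so it stays [o].
The actual realization is [o], which matches [o].

Yes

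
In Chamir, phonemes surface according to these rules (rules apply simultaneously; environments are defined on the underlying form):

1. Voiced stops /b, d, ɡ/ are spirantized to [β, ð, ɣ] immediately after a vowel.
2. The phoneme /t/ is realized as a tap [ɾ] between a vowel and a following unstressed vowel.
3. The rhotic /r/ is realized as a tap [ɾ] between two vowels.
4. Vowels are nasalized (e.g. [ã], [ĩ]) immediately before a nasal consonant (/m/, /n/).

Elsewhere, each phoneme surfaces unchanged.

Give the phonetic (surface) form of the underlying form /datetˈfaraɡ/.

/d/ — word-initial; rule 1 does not apply here → [d].
/a/ (between /d/ and /t/) fails the environment for rule 4, so it stays [a].
/t/ — between /a/ and /e/, between a vowel and a following unstressed vowel — surfaces as [ɾ] (rule 2).
/e/ (between /t/ and /t/) fails the environment for rule 4, so it stays [e].
/t/ (between /e/ and /f/) fails the environment for rule 2, so it stays [t].
/f/ (between /t/ and /a/): no rule targets it → [f].
/a/ — between /f/ and /r/; rule 4 does not apply here → [a].
/r/ meets the environment for rule 3 (between two vowels) → [ɾ].
/a/ (between /r/ and /ɡ/): rule 4 targets it, but not before a nasal consonant → unchanged [a].
Rule 1 applies to /ɡ/ (word-final: immediately after a vowel) → [ɣ].

[daɾetˈfaɾaɣ]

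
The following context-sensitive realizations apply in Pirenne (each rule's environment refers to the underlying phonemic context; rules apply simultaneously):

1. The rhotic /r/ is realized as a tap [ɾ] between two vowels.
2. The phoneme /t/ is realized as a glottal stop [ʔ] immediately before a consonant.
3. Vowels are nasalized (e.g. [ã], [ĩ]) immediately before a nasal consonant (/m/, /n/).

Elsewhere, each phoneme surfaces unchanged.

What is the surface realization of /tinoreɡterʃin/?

[tĩnoɾeɡterʃĩn]

/t/ (word-initial) fails the environment for rule 2, so it stays [t].
/i/ (between /t/ and /n/): before a nasal consonant, so rule 3 applies → [ĩ].
/n/ stays [n].
/o/ (between /n/ and /r/) is in the target of rule 3 but the environment (before a nasal consonant) is not met → [o].
Rule 1 applies to /r/ (between /o/ and /e/: between two vowels) → [ɾ].
/e/ (between /r/ and /ɡ/): rule 3 targets it, but not before a nasal consonant → unchanged [e].
/ɡ/ (between /e/ and /t/): no rule targets it → [ɡ].
/t/ — between /ɡ/ and /e/; rule 2 does not apply here → [t].
/e/ (between /t/ and /r/) is in the target of rule 3 but the environment (before a nasal consonant) is not met → [e].
/r/ — between /e/ and /ʃ/; rule 1 does not apply here → [r].
/ʃ/ (between /r/ and /i/): no rule targets it → [ʃ].
Rule 3 applies to /i/ (between /ʃ/ and /n/: before a nasal consonant) → [ĩ].
/n/ — not in any rule's target class → [n].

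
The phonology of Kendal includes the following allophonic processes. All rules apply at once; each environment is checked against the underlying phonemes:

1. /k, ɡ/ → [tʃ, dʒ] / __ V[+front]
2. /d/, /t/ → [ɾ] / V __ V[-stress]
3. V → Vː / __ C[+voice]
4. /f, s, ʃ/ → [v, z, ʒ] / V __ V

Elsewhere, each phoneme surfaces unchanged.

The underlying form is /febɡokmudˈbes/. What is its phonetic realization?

/f/ (word-initial) fails the environment for rule 4, so it stays [f].
Rule 3 applies to /e/ (between /f/ and /b/: before a voiced consonant) → [eː].
/b/ stays [b].
/ɡ/ (between /b/ and /o/) is in the target of rule 1 but the environment (before a front vowel) is not met → [ɡ].
/o/ (between /ɡ/ and /k/) fails the environment for rule 3, so it stays [o].
/k/ (between /o/ and /m/) is in the target of rule 1 but the environment (before a front vowel) is not met → [k].
/m/ stays [m].
/u/ — between /m/ and /d/, before a voiced consonant — surfaces as [uː] (rule 3).
/d/ (between /u/ and /b/): rule 2 targets it, but not between a vowel and a following unstressed vowel → unchanged [d].
/b/ (between /d/ and /e/): no rule targets it → [b].
/e/ (between /b/ and /s/) fails the environment for rule 3, so it stays [e].
/s/ (word-final): rule 4 targets it, but not between two vowels → unchanged [s].

[feːbɡokmuːdˈbes]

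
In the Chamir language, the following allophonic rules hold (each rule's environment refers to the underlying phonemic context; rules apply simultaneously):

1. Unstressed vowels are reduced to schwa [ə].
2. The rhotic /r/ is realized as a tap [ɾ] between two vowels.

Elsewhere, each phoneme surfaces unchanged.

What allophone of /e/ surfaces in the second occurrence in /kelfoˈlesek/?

/e/ — between /l/ and /s/; rule 1 does not apply here → [e].

[e]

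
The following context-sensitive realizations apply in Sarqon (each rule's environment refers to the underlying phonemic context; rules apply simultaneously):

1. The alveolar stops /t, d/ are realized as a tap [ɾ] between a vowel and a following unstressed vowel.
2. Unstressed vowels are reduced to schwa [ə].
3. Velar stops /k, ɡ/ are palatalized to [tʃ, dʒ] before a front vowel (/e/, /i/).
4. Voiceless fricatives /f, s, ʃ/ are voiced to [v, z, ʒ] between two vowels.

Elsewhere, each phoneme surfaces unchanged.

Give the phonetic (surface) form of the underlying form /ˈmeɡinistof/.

/e/ (between /m/ and /ɡ/) is in the target of rule 2 but the environment (in an unstressed syllable) is not met → [e].
/ɡ/ (between /e/ and /i/): before a front vowel, so rule 3 applies → [dʒ].
/i/ — between /ɡ/ and /n/, in an unstressed syllable — surfaces as [ə] (rule 2).
/i/ meets the environment for rule 2 (in an unstressed syllable) → [ə].
/s/ (between /i/ and /t/) is in the target of rule 4 but the environment (between two vowels) is not met → [s].
/t/ (between /s/ and /o/): rule 1 targets it, but not between a vowel and a following unstressed vowel → unchanged [t].
/o/ (between /t/ and /f/): in an unstressed syllable, so rule 2 applies → [ə].
/f/ (word-final) fails the environment for rule 4, so it stays [f].

[ˈmedʒənəstəf]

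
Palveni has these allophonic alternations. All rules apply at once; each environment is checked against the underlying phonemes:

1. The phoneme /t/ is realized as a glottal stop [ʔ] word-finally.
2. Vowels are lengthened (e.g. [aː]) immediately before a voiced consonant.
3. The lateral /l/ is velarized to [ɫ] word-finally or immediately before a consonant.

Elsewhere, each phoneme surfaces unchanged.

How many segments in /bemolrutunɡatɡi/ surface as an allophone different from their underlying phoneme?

Segments that undergo a rule: /e/ → [eː] (rule 2); /o/ → [oː] (rule 2); /l/ → [ɫ] (rule 3); /u/ → [uː] (rule 2).
All other segments surface unchanged.

4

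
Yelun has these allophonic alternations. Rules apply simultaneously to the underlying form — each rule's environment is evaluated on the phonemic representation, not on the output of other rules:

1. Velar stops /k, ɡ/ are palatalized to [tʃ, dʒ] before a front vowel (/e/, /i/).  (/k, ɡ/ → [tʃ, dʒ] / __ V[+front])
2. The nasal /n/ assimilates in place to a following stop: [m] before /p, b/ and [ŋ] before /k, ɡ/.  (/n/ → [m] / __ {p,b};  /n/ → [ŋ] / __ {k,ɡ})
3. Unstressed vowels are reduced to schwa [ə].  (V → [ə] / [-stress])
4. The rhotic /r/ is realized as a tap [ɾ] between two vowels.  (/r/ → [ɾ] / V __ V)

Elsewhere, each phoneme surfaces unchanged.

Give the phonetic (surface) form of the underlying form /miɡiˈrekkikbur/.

/i/ (between /m/ and /ɡ/): in an unstressed syllable, so rule 3 applies → [ə].
/ɡ/ (between /i/ and /i/) occurs before a front vowel → [dʒ] by rule 1.
/i/ — between /ɡ/ and /r/, in an unstressed syllable — surfaces as [ə] (rule 3).
/r/ (between /i/ and /e/): between two vowels, so rule 4 applies → [ɾ].
/e/ (between /r/ and /k/): rule 3 targets it, but not in an unstressed syllable → unchanged [e].
/k/ — between /e/ and /k/; rule 1 does not apply here → [k].
Rule 1 applies to /k/ (between /k/ and /i/: before a front vowel) → [tʃ].
Rule 3 applies to /i/ (between /k/ and /k/: in an unstressed syllable) → [ə].
/k/ (between /i/ and /b/) fails the environment for rule 1, so it stays [k].
/u/ meets the environment for rule 3 (in an unstressed syllable) → [ə].
/r/ (word-final): rule 4 targets it, but not between two vowels → unchanged [r].

[mədʒəˈɾektʃəkbər]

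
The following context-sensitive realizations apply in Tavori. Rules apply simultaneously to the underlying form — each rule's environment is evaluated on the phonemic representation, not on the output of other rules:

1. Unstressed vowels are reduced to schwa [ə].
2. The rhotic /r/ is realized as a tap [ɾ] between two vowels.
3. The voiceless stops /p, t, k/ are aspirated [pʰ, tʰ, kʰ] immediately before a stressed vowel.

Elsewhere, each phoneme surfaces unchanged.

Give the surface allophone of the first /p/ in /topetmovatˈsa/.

[p]

/p/ (between /o/ and /e/) is in the target of rule 3 but the environment (immediately before a stressed vowel) is not met → [p].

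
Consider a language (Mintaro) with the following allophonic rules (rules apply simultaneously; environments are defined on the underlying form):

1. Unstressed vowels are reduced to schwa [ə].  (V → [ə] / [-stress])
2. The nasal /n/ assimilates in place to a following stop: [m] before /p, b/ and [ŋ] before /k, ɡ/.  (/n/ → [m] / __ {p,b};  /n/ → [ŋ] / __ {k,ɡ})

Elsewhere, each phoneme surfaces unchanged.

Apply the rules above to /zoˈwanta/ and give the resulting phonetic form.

[zəˈwantə]

/z/ (word-initial) is unaffected → [z].
/o/ (between /z/ and /w/): in an unstressed syllable, so rule 1 applies → [ə].
/w/ (between /o/ and /a/): no rule targets it → [w].
/a/ — between /w/ and /n/; rule 1 does not apply here → [a].
/n/ (between /a/ and /t/) is in the target of rule 2 but the environment (before a labial or velar stop) is not met → [n].
/t/ (between /n/ and /a/): no rule targets it → [t].
/a/ meets the environment for rule 1 (in an unstressed syllable) → [ə].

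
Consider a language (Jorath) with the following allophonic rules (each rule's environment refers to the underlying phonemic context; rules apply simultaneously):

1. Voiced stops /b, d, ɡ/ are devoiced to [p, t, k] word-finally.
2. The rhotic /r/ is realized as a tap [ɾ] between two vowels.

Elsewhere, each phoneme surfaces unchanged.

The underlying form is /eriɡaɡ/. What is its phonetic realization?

[eɾiɡak]

/r/ meets the environment for rule 2 (between two vowels) → [ɾ].
/ɡ/ (between /i/ and /a/): rule 1 targets it, but not word-finally → unchanged [ɡ].
/ɡ/ (word-final) occurs word-finally → [k] by rule 1.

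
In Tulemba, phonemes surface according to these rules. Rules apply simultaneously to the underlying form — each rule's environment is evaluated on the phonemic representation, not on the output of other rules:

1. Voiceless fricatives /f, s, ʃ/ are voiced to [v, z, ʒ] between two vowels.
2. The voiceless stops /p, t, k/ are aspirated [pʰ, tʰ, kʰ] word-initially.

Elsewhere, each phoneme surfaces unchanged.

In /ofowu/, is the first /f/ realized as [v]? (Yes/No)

/f/ (between /o/ and /o/) occurs between two vowels → [v] by rule 1.
The actual realization is [v], which matches [v].

Yes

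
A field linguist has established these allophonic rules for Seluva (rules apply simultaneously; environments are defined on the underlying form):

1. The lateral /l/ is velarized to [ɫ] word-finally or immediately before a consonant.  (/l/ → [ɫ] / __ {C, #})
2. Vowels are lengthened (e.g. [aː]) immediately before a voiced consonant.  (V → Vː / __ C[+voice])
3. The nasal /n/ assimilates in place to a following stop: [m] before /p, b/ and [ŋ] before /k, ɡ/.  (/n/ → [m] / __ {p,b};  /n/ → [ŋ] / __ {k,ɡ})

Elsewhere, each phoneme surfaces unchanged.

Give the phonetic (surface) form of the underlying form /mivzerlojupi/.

/m/ (word-initial): no rule targets it → [m].
/i/ meets the environment for rule 2 (before a voiced consonant) → [iː].
/v/ (between /i/ and /z/): no rule targets it → [v].
/z/ (between /v/ and /e/): no rule targets it → [z].
Rule 2 applies to /e/ (between /z/ and /r/: before a voiced consonant) → [eː].
/r/ (between /e/ and /l/) is unaffected → [r].
/l/ (between /r/ and /o/) is in the target of rule 1 but the environment (word-finally or immediately before a consonant) is not met → [l].
/o/ — between /l/ and /j/, before a voiced consonant — surfaces as [oː] (rule 2).
/j/ — not in any rule's target class → [j].
/u/ (between /j/ and /p/): rule 2 targets it, but not before a voiced consonant → unchanged [u].
/p/ stays [p].
/i/ (word-final) is in the target of rule 2 but the environment (before a voiced consonant) is not met → [i].

[miːvzeːrloːjupi]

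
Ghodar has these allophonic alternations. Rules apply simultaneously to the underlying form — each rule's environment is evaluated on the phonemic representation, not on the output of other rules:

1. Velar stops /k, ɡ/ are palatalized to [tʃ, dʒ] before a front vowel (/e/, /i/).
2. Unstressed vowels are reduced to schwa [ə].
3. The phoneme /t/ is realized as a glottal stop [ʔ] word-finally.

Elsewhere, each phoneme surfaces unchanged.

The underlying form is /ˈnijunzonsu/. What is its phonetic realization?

/n/ — not in any rule's target class → [n].
/i/ (between /n/ and /j/) fails the environment for rule 2, so it stays [i].
/j/ stays [j].
/u/ — between /j/ and /n/, in an unstressed syllable — surfaces as [ə] (rule 2).
/n/ (between /u/ and /z/): no rule targets it → [n].
/z/ (between /n/ and /o/) is unaffected → [z].
/o/ — between /z/ and /n/, in an unstressed syllable — surfaces as [ə] (rule 2).
/n/ (between /o/ and /s/) is unaffected → [n].
/s/ stays [s].
/u/ — word-final, in an unstressed syllable — surfaces as [ə] (rule 2).

[ˈnijənzənsə]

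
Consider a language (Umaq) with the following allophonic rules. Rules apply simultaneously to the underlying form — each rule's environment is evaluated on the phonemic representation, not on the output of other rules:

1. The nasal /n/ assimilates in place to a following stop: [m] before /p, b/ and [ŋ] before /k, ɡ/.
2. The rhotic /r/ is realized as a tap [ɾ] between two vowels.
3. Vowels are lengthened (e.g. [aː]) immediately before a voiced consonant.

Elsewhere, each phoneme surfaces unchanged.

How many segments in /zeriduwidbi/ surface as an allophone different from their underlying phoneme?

Segments that undergo a rule: /e/ → [eː] (rule 3); /r/ → [ɾ] (rule 2); /i/ → [iː] (rule 3); /u/ → [uː] (rule 3); /i/ → [iː] (rule 3).
All other segments surface unchanged.

5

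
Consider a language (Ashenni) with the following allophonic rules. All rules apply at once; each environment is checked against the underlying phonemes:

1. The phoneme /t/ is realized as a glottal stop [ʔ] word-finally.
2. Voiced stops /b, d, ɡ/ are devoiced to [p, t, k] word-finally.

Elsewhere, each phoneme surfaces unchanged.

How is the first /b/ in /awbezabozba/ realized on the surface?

[b]

/b/ — between /w/ and /e/; rule 2 does not apply here → [b].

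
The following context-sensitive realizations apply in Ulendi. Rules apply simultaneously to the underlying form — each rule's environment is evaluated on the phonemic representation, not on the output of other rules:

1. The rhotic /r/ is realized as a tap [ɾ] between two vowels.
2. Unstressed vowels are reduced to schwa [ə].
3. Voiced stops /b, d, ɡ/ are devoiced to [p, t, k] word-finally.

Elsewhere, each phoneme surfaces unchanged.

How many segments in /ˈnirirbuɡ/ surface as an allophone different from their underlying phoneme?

4

Segments that undergo a rule: /r/ → [ɾ] (rule 1); /i/ → [ə] (rule 2); /u/ → [ə] (rule 2); /ɡ/ → [k] (rule 3).
All other segments surface unchanged.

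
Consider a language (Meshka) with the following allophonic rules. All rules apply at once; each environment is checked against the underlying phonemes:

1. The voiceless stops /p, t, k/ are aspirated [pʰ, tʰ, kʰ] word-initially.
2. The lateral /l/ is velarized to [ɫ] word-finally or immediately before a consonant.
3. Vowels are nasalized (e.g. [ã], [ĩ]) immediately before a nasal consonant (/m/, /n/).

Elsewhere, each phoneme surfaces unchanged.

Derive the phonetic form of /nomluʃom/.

/n/ stays [n].
/o/ (between /n/ and /m/): before a nasal consonant, so rule 3 applies → [õ].
/m/ — not in any rule's target class → [m].
/l/ (between /m/ and /u/) fails the environment for rule 2, so it stays [l].
/u/ (between /l/ and /ʃ/) fails the environment for rule 3, so it stays [u].
/ʃ/ stays [ʃ].
/o/ — between /ʃ/ and /m/, before a nasal consonant — surfaces as [õ] (rule 3).
/m/ (word-final): no rule targets it → [m].

[nõmluʃõm]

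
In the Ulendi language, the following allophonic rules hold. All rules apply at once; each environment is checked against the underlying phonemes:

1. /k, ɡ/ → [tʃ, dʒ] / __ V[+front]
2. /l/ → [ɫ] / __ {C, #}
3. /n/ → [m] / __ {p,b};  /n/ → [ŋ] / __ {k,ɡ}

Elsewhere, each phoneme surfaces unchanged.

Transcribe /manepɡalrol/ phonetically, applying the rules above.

/m/ stays [m].
/a/ (between /m/ and /n/): no rule targets it → [a].
/n/ (between /a/ and /e/) fails the environment for rule 3, so it stays [n].
/e/ (between /n/ and /p/) is unaffected → [e].
/p/ — not in any rule's target class → [p].
/ɡ/ (between /p/ and /a/) fails the environment for rule 1, so it stays [ɡ].
/a/ stays [a].
/l/ meets the environment for rule 2 (word-finally or immediately before a consonant) → [ɫ].
/r/ (between /l/ and /o/) is unaffected → [r].
/o/ (between /r/ and /l/) is unaffected → [o].
Rule 2 applies to /l/ (word-final: word-finally or immediately before a consonant) → [ɫ].

[manepɡaɫroɫ]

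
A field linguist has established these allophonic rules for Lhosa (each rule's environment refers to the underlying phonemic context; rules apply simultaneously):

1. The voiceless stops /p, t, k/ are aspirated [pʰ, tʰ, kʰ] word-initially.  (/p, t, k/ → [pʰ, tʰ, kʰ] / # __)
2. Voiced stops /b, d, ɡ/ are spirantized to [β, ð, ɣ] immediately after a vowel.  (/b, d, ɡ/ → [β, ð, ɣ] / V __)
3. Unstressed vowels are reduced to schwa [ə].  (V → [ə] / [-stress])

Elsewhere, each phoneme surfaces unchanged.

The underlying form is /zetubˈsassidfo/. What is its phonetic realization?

[zətəβˈsassəðfə]

/z/ (word-initial) is unaffected → [z].
/e/ (between /z/ and /t/) occurs in an unstressed syllable → [ə] by rule 3.
/t/ (between /e/ and /u/) is in the target of rule 1 but the environment (word-initially) is not met → [t].
/u/ meets the environment for rule 3 (in an unstressed syllable) → [ə].
Rule 2 applies to /b/ (between /u/ and /s/: immediately after a vowel) → [β].
/s/ (between /b/ and /a/) is unaffected → [s].
/a/ (between /s/ and /s/) fails the environment for rule 3, so it stays [a].
/s/ (between /a/ and /s/): no rule targets it → [s].
/s/ (between /s/ and /i/) is unaffected → [s].
/i/ meets the environment for rule 3 (in an unstressed syllable) → [ə].
Rule 2 applies to /d/ (between /i/ and /f/: immediately after a vowel) → [ð].
/f/ (between /d/ and /o/): no rule targets it → [f].
/o/ (word-final): in an unstressed syllable, so rule 3 applies → [ə].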